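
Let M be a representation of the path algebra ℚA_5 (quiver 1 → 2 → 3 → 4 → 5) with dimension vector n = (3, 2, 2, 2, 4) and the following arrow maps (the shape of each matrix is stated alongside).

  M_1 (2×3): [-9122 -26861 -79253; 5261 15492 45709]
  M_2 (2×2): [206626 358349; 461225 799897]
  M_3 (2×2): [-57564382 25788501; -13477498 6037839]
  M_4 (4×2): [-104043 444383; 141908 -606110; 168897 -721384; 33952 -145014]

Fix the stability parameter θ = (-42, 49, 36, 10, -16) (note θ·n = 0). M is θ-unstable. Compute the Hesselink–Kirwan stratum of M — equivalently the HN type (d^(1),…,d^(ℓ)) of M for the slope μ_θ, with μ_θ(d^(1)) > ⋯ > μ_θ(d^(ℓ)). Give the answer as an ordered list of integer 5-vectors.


Interval decomposition of M: I[1,1], I[1,3], I[1,5], I[4,5], I[5,5]^2.
HN type (ℓ=5): μ^(1)=85/2; μ^(2)=79/4; μ^(3)=-3; μ^(4)=-16; μ^(5)=-42

((0, 1, 1, 0, 0); (0, 1, 1, 1, 1); (0, 0, 0, 1, 1); (0, 0, 0, 0, 2); (3, 0, 0, 0, 0))


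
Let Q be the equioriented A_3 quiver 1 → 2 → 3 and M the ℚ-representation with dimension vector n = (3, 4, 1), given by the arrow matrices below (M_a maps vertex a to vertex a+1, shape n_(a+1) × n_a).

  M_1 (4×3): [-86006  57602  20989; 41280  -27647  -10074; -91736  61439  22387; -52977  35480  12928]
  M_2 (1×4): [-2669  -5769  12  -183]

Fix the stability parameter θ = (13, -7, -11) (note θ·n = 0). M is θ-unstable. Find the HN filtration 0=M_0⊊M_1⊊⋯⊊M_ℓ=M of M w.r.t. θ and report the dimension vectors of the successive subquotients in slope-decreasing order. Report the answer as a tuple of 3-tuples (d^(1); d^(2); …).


Via rank(M_{q-1}∘⋯∘M_p): M ≅ I[1,2]^2, I[1,3], I[2,2].
μ_θ-semistable layers: μ^(1)=3; μ^(2)=-5/3; μ^(3)=-7

((2, 2, 0); (1, 1, 1); (0, 1, 0))


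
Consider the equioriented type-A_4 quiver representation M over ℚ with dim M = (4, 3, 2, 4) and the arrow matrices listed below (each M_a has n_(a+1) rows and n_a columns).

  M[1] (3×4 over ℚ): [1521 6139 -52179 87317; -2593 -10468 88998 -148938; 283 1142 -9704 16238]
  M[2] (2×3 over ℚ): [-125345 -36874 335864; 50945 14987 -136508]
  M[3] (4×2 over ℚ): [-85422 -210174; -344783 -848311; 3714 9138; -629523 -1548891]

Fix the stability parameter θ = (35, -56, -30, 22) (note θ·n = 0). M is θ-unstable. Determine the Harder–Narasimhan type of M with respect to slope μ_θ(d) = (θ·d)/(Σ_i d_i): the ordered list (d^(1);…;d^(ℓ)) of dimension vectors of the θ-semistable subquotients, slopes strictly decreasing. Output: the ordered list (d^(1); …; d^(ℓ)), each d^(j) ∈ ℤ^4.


Interval decomposition of M: I[1,1], I[1,2], I[1,3], I[1,4], I[4,4]^3.
HN type (ℓ=4): μ^(1)=35; μ^(2)=22; μ^(3)=-21/2; μ^(4)=-17

((1, 0, 0, 0); (0, 0, 0, 4); (1, 1, 0, 0); (2, 2, 2, 0))


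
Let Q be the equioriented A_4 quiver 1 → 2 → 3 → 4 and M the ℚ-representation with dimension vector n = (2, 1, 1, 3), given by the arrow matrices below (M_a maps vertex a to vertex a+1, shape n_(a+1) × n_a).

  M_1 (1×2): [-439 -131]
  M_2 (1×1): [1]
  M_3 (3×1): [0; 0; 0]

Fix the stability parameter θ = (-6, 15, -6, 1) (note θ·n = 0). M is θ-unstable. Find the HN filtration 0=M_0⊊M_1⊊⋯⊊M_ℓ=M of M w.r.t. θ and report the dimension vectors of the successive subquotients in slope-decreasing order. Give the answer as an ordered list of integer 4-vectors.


Via rank(M_{q-1}∘⋯∘M_p): M ≅ I[1,1], I[1,3], I[4,4]^3.
μ_θ-semistable layers: μ^(1)=9/2; μ^(2)=1; μ^(3)=-6

((0, 1, 1, 0); (0, 0, 0, 3); (2, 0, 0, 0))


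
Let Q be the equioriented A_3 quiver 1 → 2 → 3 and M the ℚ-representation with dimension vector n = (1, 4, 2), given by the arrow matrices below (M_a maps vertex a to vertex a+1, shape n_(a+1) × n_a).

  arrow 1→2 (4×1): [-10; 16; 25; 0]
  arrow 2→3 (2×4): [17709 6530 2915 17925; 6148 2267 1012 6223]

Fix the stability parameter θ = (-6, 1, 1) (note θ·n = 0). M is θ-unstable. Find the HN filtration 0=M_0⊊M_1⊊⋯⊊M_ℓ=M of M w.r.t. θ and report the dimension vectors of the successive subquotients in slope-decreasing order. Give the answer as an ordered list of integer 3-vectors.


Via rank(M_{q-1}∘⋯∘M_p): M ≅ I[1,3], I[2,2]^2, I[2,3].
μ_θ-semistable layers: μ^(1)=1; μ^(2)=-6

((0, 4, 2); (1, 0, 0))


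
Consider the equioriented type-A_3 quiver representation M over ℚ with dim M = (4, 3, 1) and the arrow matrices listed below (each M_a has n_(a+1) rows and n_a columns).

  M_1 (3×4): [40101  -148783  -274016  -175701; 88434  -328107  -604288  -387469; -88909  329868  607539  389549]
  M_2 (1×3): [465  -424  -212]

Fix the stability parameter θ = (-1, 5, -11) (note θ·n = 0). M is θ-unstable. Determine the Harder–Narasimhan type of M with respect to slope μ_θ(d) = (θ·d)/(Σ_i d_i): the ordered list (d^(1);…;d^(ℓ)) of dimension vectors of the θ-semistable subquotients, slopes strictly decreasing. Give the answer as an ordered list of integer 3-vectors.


Via rank(M_{q-1}∘⋯∘M_p): M ≅ I[1,1], I[1,2]^2, I[1,3].
μ_θ-semistable layers: μ^(1)=5; μ^(2)=-1; μ^(3)=-7/3

((0, 2, 0); (3, 0, 0); (1, 1, 1))


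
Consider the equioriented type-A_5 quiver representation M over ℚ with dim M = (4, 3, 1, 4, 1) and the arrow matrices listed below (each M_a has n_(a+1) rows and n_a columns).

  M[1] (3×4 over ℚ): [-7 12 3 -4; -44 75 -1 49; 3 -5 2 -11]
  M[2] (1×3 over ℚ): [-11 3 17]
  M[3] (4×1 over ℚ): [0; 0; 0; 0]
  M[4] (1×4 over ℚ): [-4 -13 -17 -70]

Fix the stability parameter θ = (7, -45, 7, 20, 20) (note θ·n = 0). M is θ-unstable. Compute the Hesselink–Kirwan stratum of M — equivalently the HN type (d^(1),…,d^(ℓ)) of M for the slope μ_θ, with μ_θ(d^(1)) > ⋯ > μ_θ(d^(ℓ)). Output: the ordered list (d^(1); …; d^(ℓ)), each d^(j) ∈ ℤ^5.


Via rank(M_{q-1}∘⋯∘M_p): M ≅ I[1,1], I[1,2]^2, I[1,3], I[4,4]^3, I[4,5].
μ_θ-semistable layers: μ^(1)=20; μ^(2)=7; μ^(3)=-19

((0, 0, 0, 4, 1); (1, 0, 1, 0, 0); (3, 3, 0, 0, 0))


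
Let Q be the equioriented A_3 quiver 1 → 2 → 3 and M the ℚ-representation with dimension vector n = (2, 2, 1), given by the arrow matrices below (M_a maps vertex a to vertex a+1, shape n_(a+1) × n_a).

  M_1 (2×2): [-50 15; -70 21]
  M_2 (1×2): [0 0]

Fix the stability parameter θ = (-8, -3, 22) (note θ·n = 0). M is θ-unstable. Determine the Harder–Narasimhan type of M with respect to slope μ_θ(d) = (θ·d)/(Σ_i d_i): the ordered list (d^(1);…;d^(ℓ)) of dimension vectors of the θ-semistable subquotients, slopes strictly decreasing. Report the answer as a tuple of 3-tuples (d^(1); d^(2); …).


Interval decomposition of M: I[1,1], I[1,2], I[2,2], I[3,3].
HN type (ℓ=3): μ^(1)=22; μ^(2)=-3; μ^(3)=-8

((0, 0, 1); (0, 2, 0); (2, 0, 0))


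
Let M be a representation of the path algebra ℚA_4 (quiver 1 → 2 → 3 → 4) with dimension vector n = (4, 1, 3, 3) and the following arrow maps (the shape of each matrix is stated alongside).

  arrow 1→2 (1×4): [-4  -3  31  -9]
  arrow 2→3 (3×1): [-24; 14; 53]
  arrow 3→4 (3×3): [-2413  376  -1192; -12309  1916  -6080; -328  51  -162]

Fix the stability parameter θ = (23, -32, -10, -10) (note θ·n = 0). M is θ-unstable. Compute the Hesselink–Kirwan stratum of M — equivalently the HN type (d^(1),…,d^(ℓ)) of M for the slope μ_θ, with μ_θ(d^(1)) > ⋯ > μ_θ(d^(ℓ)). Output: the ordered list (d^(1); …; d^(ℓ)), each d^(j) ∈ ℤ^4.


Via rank(M_{q-1}∘⋯∘M_p): M ≅ I[1,1]^3, I[1,3], I[3,4]^2, I[4,4].
μ_θ-semistable layers: μ^(1)=23; μ^(2)=-19/3; μ^(3)=-10

((3, 0, 0, 0); (1, 1, 1, 0); (0, 0, 2, 3))


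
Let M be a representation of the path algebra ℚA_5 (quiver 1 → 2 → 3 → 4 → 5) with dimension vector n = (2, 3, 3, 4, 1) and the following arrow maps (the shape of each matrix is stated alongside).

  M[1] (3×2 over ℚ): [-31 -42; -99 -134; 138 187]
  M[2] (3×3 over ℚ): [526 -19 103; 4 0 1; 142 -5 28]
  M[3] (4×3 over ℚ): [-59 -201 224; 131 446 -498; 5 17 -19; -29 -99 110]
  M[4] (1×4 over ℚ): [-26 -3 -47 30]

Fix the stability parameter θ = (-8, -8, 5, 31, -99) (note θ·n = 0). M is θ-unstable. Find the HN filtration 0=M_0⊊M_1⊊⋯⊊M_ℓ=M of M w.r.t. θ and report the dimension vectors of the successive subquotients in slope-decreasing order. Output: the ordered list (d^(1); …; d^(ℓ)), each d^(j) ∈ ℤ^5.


Barcode: M ≅ I[1,4], I[1,5], I[2,2], I[3,4], I[4,4]. HN layers by μ_θ (4 steps, strictly decreasing):
  μ^(1)=31; μ^(2)=5; μ^(3)=-8; μ^(4)=-79/5

((0, 0, 0, 3, 0); (0, 0, 2, 0, 0); (1, 2, 0, 0, 0); (1, 1, 1, 1, 1))


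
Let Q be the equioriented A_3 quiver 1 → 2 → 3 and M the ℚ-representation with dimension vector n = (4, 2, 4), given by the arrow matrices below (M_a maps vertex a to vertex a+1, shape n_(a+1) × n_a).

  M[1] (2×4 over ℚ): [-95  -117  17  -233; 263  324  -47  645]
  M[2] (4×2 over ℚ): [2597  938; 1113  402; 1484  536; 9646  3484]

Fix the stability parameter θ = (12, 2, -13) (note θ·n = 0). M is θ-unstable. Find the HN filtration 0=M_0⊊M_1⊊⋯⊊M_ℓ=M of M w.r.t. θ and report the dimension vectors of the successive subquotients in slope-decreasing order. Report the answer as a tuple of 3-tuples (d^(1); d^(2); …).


Via rank(M_{q-1}∘⋯∘M_p): M ≅ I[1,1]^2, I[1,2], I[1,3], I[3,3]^3.
μ_θ-semistable layers: μ^(1)=12; μ^(2)=7; μ^(3)=1/3; μ^(4)=-13

((2, 0, 0); (1, 1, 0); (1, 1, 1); (0, 0, 3))


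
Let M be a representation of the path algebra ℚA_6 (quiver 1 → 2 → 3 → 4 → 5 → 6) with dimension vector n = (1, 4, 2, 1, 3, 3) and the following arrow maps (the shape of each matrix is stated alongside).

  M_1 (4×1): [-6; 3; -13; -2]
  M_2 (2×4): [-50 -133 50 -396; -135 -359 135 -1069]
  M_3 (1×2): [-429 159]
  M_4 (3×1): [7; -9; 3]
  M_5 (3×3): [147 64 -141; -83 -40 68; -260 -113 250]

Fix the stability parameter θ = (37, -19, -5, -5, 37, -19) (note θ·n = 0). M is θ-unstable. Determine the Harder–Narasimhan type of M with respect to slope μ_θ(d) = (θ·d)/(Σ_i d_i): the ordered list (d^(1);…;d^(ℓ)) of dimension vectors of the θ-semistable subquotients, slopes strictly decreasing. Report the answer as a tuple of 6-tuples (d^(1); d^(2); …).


Via rank(M_{q-1}∘⋯∘M_p): M ≅ I[1,6], I[2,2]^2, I[2,3], I[5,6]^2.
μ_θ-semistable layers: μ^(1)=9; μ^(2)=2; μ^(3)=-5; μ^(4)=-19

((0, 0, 0, 0, 3, 3); (1, 1, 1, 1, 0, 0); (0, 0, 1, 0, 0, 0); (0, 3, 0, 0, 0, 0))


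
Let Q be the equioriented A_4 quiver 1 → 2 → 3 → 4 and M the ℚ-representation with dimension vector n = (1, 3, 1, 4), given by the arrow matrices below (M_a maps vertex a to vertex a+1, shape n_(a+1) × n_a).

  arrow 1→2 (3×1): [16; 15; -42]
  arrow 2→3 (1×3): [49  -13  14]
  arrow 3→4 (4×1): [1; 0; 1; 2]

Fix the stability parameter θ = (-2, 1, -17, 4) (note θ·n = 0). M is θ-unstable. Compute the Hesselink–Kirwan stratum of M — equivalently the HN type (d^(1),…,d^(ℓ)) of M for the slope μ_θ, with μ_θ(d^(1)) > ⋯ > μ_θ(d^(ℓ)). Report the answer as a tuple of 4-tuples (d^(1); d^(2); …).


Barcode: M ≅ I[1,4], I[2,2]^2, I[4,4]^3. HN layers by μ_θ (3 steps, strictly decreasing):
  μ^(1)=4; μ^(2)=1; μ^(3)=-6

((0, 0, 0, 4); (0, 2, 0, 0); (1, 1, 1, 0))


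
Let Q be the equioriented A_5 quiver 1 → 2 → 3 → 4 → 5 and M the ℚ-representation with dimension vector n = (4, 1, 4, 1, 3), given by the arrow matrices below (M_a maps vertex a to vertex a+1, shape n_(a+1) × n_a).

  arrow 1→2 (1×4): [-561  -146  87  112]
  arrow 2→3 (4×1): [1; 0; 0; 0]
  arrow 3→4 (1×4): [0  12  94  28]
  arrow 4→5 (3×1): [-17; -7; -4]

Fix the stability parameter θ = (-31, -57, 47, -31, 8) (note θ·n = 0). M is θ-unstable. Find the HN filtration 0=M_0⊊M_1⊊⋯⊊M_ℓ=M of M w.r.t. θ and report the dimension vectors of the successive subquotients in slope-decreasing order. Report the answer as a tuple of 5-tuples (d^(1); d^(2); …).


Barcode: M ≅ I[1,1]^3, I[1,3], I[3,3]^2, I[3,5], I[5,5]^2. HN layers by μ_θ (4 steps, strictly decreasing):
  μ^(1)=47; μ^(2)=8; μ^(3)=-31; μ^(4)=-44

((0, 0, 3, 0, 0); (0, 0, 1, 1, 3); (3, 0, 0, 0, 0); (1, 1, 0, 0, 0))


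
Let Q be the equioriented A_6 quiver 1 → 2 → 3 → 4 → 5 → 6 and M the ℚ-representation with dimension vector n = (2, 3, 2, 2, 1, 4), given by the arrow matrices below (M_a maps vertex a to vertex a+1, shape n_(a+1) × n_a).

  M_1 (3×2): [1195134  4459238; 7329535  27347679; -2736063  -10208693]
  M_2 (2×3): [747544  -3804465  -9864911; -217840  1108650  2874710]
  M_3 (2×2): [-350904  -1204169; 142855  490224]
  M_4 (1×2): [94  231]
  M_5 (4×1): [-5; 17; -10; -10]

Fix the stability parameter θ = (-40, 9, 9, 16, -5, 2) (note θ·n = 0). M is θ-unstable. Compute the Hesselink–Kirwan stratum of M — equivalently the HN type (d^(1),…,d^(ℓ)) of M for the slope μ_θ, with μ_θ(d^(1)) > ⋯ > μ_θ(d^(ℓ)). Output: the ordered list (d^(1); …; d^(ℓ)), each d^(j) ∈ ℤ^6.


Via rank(M_{q-1}∘⋯∘M_p): M ≅ I[1,2], I[1,6], I[2,2], I[3,4], I[6,6]^3.
μ_θ-semistable layers: μ^(1)=16; μ^(2)=9; μ^(3)=31/5; μ^(4)=2; μ^(5)=-40

((0, 0, 0, 1, 0, 0); (0, 2, 1, 0, 0, 0); (0, 1, 1, 1, 1, 1); (0, 0, 0, 0, 0, 3); (2, 0, 0, 0, 0, 0))


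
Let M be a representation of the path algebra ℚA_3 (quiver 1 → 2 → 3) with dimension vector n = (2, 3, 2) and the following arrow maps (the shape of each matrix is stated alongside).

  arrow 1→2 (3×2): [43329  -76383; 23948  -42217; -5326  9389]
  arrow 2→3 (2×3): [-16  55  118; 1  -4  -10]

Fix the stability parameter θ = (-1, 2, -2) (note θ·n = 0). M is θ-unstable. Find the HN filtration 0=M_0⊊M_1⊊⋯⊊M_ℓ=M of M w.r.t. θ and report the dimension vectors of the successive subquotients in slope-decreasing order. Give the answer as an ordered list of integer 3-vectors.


Interval decomposition of M: I[1,3]^2, I[2,2].
HN type (ℓ=3): μ^(1)=2; μ^(2)=0; μ^(3)=-1

((0, 1, 0); (0, 2, 2); (2, 0, 0))


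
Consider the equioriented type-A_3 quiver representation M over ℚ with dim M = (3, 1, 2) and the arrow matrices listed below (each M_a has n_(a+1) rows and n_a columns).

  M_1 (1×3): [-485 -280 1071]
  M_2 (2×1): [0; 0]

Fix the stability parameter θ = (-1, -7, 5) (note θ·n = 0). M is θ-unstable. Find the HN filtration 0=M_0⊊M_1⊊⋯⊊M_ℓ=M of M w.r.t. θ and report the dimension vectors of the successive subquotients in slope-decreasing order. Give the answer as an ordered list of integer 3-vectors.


Interval decomposition of M: I[1,1]^2, I[1,2], I[3,3]^2.
HN type (ℓ=3): μ^(1)=5; μ^(2)=-1; μ^(3)=-4

((0, 0, 2); (2, 0, 0); (1, 1, 0))


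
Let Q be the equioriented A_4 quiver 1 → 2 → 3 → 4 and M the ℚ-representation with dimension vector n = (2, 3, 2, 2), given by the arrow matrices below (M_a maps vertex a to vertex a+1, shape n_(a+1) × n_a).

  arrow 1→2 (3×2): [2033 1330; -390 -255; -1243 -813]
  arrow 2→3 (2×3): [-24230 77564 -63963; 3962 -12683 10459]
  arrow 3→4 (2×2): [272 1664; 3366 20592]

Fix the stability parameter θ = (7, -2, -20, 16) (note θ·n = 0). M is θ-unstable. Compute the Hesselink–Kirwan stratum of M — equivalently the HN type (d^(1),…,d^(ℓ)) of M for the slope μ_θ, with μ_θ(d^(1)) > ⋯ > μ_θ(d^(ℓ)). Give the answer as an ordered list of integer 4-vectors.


Interval decomposition of M: I[1,3], I[1,4], I[2,2], I[4,4].
HN type (ℓ=3): μ^(1)=16; μ^(2)=-2; μ^(3)=-5

((0, 0, 0, 2); (0, 1, 0, 0); (2, 2, 2, 0))


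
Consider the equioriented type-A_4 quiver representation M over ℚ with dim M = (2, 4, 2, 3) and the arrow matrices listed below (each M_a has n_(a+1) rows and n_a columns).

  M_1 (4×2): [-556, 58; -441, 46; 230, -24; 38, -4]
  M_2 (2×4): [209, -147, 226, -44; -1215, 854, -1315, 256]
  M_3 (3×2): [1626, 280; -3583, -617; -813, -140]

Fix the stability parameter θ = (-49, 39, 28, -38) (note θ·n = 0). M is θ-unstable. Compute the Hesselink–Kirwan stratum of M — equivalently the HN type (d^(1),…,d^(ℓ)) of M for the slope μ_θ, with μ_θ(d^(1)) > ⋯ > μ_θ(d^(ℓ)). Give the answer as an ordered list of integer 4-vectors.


Via rank(M_{q-1}∘⋯∘M_p): M ≅ I[1,4]^2, I[2,2]^2, I[4,4].
μ_θ-semistable layers: μ^(1)=39; μ^(2)=29/3; μ^(3)=-38; μ^(4)=-49

((0, 2, 0, 0); (0, 2, 2, 2); (0, 0, 0, 1); (2, 0, 0, 0))


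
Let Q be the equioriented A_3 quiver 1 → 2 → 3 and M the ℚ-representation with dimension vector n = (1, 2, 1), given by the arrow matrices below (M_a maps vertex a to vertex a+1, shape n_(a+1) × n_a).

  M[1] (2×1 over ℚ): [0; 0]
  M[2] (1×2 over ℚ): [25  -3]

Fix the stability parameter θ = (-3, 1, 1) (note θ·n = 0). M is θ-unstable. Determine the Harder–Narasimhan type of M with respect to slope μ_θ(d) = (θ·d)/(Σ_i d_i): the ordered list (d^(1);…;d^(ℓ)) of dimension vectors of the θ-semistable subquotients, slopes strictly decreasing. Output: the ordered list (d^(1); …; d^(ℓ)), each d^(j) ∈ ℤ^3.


Barcode: M ≅ I[1,1], I[2,2], I[2,3]. HN layers by μ_θ (2 steps, strictly decreasing):
  μ^(1)=1; μ^(2)=-3

((0, 2, 1); (1, 0, 0))


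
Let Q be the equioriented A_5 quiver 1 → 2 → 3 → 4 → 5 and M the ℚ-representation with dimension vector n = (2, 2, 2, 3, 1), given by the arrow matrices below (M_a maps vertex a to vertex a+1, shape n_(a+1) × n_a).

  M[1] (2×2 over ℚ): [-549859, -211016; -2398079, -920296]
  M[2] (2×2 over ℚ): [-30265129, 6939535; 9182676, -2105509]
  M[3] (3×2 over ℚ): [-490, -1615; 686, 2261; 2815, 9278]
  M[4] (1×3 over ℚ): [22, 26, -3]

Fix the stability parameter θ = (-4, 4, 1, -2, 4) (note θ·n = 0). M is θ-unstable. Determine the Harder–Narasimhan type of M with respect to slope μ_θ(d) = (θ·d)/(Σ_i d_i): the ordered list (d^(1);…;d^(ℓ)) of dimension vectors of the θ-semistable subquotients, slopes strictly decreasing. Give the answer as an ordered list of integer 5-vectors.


Barcode: M ≅ I[1,1], I[1,4], I[2,5], I[4,4]. HN layers by μ_θ (4 steps, strictly decreasing):
  μ^(1)=4; μ^(2)=1; μ^(3)=-2; μ^(4)=-4

((0, 0, 0, 0, 1); (0, 2, 2, 2, 0); (0, 0, 0, 1, 0); (2, 0, 0, 0, 0))


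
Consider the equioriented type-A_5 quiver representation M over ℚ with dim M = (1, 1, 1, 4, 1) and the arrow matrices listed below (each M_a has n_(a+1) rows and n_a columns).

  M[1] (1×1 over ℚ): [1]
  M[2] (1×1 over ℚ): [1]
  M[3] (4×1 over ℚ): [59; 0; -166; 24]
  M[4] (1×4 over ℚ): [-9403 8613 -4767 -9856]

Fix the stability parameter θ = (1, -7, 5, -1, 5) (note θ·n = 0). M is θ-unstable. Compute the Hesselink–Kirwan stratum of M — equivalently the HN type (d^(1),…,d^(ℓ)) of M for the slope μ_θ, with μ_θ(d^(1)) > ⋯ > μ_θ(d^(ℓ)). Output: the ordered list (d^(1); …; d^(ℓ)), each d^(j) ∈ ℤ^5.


Barcode: M ≅ I[1,5], I[4,4]^3. HN layers by μ_θ (4 steps, strictly decreasing):
  μ^(1)=5; μ^(2)=2; μ^(3)=-1; μ^(4)=-3

((0, 0, 0, 0, 1); (0, 0, 1, 1, 0); (0, 0, 0, 3, 0); (1, 1, 0, 0, 0))


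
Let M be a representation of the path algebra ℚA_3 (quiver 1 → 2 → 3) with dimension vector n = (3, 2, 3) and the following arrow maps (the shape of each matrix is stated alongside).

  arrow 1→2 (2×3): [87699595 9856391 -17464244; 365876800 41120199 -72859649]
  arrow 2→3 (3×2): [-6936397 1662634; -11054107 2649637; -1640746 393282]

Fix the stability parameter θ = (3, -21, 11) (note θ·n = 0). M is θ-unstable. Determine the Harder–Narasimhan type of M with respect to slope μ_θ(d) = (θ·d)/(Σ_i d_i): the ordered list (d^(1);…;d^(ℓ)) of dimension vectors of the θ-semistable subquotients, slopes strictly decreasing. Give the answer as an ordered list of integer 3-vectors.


Via rank(M_{q-1}∘⋯∘M_p): M ≅ I[1,1], I[1,3]^2, I[3,3].
μ_θ-semistable layers: μ^(1)=11; μ^(2)=3; μ^(3)=-9

((0, 0, 3); (1, 0, 0); (2, 2, 0))


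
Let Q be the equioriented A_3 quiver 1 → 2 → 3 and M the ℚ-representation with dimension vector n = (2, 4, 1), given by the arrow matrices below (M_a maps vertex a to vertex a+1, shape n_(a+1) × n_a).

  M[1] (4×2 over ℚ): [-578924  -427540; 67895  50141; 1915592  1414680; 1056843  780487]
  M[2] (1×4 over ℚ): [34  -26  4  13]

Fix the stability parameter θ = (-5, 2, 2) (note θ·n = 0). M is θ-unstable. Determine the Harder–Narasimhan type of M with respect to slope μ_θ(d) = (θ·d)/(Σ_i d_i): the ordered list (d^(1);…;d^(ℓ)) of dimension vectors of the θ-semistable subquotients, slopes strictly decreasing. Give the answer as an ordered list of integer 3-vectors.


Barcode: M ≅ I[1,2], I[1,3], I[2,2]^2. HN layers by μ_θ (2 steps, strictly decreasing):
  μ^(1)=2; μ^(2)=-5

((0, 4, 1); (2, 0, 0))


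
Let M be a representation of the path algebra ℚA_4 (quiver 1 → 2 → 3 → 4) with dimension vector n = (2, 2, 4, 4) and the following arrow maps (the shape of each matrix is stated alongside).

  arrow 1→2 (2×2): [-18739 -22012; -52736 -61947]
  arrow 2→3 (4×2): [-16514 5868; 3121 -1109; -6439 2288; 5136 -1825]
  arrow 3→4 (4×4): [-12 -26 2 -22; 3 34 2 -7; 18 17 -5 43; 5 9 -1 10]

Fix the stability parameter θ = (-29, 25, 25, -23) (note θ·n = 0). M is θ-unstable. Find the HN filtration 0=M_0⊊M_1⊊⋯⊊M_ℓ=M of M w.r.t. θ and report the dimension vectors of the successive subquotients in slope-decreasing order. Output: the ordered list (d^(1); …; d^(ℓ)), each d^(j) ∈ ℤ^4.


Barcode: M ≅ I[1,3], I[1,4], I[3,3], I[3,4], I[4,4]^2. HN layers by μ_θ (5 steps, strictly decreasing):
  μ^(1)=25; μ^(2)=9; μ^(3)=1; μ^(4)=-23; μ^(5)=-29

((0, 1, 2, 0); (0, 1, 1, 1); (0, 0, 1, 1); (0, 0, 0, 2); (2, 0, 0, 0))


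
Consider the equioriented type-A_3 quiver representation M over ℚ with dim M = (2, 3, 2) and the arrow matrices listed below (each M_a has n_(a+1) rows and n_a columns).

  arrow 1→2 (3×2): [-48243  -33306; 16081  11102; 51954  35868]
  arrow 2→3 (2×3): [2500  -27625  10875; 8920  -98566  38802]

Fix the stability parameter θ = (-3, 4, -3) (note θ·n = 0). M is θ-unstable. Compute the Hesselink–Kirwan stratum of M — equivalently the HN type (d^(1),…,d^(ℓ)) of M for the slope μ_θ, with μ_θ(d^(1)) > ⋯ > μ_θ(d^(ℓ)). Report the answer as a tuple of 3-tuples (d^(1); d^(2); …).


Via rank(M_{q-1}∘⋯∘M_p): M ≅ I[1,1], I[1,3], I[2,2]^2, I[3,3].
μ_θ-semistable layers: μ^(1)=4; μ^(2)=1/2; μ^(3)=-3

((0, 2, 0); (0, 1, 1); (2, 0, 1))


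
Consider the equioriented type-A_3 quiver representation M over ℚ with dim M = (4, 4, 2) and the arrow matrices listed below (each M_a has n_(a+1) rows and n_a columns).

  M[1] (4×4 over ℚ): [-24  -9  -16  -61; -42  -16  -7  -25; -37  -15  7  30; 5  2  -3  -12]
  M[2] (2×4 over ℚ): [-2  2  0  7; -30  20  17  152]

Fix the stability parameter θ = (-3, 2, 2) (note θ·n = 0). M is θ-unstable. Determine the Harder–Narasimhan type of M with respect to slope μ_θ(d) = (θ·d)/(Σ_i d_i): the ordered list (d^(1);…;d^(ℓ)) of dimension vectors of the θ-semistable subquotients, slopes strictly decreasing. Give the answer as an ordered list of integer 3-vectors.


Via rank(M_{q-1}∘⋯∘M_p): M ≅ I[1,2]^2, I[1,3]^2.
μ_θ-semistable layers: μ^(1)=2; μ^(2)=-3

((0, 4, 2); (4, 0, 0))


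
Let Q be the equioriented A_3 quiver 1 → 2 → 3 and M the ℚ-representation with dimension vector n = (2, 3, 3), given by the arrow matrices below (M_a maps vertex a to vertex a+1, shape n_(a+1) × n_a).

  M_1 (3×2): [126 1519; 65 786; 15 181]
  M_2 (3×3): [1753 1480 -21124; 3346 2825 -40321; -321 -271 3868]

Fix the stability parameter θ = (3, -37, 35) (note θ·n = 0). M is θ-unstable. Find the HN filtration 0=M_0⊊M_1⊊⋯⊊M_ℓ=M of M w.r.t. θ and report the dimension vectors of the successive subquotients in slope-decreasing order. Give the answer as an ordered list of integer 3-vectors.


Via rank(M_{q-1}∘⋯∘M_p): M ≅ I[1,3]^2, I[2,3].
μ_θ-semistable layers: μ^(1)=35; μ^(2)=-17; μ^(3)=-37

((0, 0, 3); (2, 2, 0); (0, 1, 0))


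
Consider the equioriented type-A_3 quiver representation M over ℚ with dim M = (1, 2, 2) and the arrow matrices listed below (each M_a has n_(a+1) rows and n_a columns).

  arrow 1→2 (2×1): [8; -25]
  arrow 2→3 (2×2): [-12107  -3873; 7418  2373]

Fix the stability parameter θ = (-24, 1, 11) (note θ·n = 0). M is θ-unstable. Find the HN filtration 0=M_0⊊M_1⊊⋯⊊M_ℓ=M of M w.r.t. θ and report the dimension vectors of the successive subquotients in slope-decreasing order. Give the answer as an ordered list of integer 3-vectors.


Barcode: M ≅ I[1,3], I[2,3]. HN layers by μ_θ (3 steps, strictly decreasing):
  μ^(1)=11; μ^(2)=1; μ^(3)=-24

((0, 0, 2); (0, 2, 0); (1, 0, 0))


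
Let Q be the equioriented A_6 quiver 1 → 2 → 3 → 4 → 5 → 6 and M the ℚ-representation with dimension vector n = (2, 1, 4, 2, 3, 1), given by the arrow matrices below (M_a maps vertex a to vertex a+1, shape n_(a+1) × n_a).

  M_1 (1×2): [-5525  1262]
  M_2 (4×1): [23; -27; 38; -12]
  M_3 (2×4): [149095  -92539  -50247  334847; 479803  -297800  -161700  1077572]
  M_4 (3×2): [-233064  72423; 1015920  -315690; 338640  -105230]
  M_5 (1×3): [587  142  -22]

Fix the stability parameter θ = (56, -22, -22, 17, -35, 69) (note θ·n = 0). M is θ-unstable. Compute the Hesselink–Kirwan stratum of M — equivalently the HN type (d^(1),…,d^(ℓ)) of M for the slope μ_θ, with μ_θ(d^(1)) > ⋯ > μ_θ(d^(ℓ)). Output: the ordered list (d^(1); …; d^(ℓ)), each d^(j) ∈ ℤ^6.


Interval decomposition of M: I[1,1], I[1,6], I[3,3]^2, I[3,4], I[5,5]^2.
HN type (ℓ=6): μ^(1)=69; μ^(2)=56; μ^(3)=17; μ^(4)=-6/5; μ^(5)=-22; μ^(6)=-35

((0, 0, 0, 0, 0, 1); (1, 0, 0, 0, 0, 0); (0, 0, 0, 1, 0, 0); (1, 1, 1, 1, 1, 0); (0, 0, 3, 0, 0, 0); (0, 0, 0, 0, 2, 0))


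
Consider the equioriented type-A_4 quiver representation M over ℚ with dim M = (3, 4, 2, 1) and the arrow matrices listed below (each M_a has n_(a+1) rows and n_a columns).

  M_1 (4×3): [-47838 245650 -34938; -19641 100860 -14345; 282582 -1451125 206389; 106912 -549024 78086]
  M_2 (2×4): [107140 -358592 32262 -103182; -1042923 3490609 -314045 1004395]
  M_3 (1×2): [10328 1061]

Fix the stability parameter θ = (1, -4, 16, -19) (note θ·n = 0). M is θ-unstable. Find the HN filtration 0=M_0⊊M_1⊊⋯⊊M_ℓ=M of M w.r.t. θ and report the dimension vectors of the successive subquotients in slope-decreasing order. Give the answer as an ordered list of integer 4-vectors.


Interval decomposition of M: I[1,2], I[1,3], I[1,4], I[2,2].
HN type (ℓ=3): μ^(1)=16; μ^(2)=-3/2; μ^(3)=-4

((0, 0, 1, 0); (3, 3, 1, 1); (0, 1, 0, 0))


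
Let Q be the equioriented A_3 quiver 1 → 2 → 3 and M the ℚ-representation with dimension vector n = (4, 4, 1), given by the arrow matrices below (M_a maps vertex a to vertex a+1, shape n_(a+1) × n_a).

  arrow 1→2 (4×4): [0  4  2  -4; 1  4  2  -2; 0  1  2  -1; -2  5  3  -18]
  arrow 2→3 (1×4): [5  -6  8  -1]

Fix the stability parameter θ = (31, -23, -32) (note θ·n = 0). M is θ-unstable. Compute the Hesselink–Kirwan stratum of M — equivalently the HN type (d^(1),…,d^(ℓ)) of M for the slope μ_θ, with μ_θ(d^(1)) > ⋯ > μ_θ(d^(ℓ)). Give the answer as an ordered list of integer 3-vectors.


Interval decomposition of M: I[1,2]^3, I[1,3].
HN type (ℓ=2): μ^(1)=4; μ^(2)=-8

((3, 3, 0); (1, 1, 1))


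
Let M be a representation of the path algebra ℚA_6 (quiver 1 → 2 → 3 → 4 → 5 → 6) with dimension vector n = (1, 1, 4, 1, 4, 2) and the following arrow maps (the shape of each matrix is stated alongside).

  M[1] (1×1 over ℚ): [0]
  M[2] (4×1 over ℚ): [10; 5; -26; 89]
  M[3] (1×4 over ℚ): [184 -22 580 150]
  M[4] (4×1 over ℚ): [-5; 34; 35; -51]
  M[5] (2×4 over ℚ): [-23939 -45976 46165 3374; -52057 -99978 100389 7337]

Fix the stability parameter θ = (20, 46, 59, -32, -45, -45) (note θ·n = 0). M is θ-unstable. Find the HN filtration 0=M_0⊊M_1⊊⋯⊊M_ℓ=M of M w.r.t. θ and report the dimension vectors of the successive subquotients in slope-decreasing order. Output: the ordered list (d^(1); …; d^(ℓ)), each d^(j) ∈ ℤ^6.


Barcode: M ≅ I[1,1], I[2,3], I[3,3]^2, I[3,6], I[5,5]^2, I[5,6]. HN layers by μ_θ (5 steps, strictly decreasing):
  μ^(1)=59; μ^(2)=46; μ^(3)=20; μ^(4)=-63/4; μ^(5)=-45

((0, 0, 3, 0, 0, 0); (0, 1, 0, 0, 0, 0); (1, 0, 0, 0, 0, 0); (0, 0, 1, 1, 1, 1); (0, 0, 0, 0, 3, 1))


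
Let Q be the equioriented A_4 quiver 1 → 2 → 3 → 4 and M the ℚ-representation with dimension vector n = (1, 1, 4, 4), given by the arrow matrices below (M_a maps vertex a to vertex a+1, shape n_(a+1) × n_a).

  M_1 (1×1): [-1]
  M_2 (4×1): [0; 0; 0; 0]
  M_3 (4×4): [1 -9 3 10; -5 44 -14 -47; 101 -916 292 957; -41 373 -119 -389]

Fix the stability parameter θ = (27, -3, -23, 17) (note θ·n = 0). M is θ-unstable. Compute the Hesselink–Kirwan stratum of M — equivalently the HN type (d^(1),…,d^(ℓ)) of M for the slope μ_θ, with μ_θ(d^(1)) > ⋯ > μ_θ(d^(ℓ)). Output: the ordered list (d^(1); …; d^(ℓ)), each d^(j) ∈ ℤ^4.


Via rank(M_{q-1}∘⋯∘M_p): M ≅ I[1,2], I[3,4]^4.
μ_θ-semistable layers: μ^(1)=17; μ^(2)=12; μ^(3)=-23

((0, 0, 0, 4); (1, 1, 0, 0); (0, 0, 4, 0))


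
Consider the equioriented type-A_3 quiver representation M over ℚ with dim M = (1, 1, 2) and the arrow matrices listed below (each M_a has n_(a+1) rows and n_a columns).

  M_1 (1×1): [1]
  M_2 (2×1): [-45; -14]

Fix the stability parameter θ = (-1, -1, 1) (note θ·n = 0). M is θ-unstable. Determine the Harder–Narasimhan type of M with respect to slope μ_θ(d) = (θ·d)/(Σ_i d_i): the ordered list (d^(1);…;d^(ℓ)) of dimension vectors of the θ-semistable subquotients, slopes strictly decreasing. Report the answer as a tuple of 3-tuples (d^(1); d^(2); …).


Via rank(M_{q-1}∘⋯∘M_p): M ≅ I[1,3], I[3,3].
μ_θ-semistable layers: μ^(1)=1; μ^(2)=-1

((0, 0, 2); (1, 1, 0))


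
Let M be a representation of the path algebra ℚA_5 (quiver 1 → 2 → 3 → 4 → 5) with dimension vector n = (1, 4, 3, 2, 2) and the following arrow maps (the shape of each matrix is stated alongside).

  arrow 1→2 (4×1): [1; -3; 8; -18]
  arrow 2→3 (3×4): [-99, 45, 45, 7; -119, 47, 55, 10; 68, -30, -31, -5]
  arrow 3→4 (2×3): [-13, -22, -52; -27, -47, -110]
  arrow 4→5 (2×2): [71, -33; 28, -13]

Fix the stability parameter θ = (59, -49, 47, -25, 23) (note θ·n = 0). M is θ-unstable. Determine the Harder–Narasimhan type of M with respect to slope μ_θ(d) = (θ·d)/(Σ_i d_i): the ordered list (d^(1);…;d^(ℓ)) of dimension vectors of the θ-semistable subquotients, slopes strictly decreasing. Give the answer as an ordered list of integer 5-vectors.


Barcode: M ≅ I[1,2], I[2,3], I[2,5]^2. HN layers by μ_θ (5 steps, strictly decreasing):
  μ^(1)=47; μ^(2)=23; μ^(3)=11; μ^(4)=5; μ^(5)=-49

((0, 0, 1, 0, 0); (0, 0, 0, 0, 2); (0, 0, 2, 2, 0); (1, 1, 0, 0, 0); (0, 3, 0, 0, 0))


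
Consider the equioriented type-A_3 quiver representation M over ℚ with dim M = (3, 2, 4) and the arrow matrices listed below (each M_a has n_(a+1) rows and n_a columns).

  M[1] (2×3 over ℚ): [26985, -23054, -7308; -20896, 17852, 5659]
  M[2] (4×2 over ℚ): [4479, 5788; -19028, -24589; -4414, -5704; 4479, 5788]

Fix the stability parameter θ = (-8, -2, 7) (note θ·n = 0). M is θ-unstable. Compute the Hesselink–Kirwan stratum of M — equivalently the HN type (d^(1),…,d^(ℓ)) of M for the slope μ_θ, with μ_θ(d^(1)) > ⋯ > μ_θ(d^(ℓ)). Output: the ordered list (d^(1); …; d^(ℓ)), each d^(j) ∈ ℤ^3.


Barcode: M ≅ I[1,1], I[1,3]^2, I[3,3]^2. HN layers by μ_θ (3 steps, strictly decreasing):
  μ^(1)=7; μ^(2)=-2; μ^(3)=-8

((0, 0, 4); (0, 2, 0); (3, 0, 0))


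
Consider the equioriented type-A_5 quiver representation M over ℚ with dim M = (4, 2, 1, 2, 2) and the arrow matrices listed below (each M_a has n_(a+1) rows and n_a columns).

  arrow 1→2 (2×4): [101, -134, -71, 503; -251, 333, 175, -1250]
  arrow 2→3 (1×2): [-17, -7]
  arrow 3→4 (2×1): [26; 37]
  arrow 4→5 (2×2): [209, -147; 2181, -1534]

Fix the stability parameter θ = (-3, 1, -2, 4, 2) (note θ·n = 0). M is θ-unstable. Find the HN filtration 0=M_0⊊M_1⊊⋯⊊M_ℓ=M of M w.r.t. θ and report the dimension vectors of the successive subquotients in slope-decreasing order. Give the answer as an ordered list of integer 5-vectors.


Barcode: M ≅ I[1,1]^2, I[1,2], I[1,5], I[4,5]. HN layers by μ_θ (4 steps, strictly decreasing):
  μ^(1)=3; μ^(2)=1; μ^(3)=-1/2; μ^(4)=-3

((0, 0, 0, 2, 2); (0, 1, 0, 0, 0); (0, 1, 1, 0, 0); (4, 0, 0, 0, 0))


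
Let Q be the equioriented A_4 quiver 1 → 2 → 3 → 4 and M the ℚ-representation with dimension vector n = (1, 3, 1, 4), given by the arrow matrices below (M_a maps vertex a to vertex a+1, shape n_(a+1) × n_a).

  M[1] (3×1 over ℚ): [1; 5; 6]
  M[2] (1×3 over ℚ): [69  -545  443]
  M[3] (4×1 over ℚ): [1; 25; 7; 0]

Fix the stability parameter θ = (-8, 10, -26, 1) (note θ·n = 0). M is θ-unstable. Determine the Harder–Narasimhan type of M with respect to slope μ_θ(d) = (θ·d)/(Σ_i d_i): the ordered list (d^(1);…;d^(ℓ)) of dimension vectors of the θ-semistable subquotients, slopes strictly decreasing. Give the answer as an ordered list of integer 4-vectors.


Via rank(M_{q-1}∘⋯∘M_p): M ≅ I[1,4], I[2,2]^2, I[4,4]^3.
μ_θ-semistable layers: μ^(1)=10; μ^(2)=1; μ^(3)=-8

((0, 2, 0, 0); (0, 0, 0, 4); (1, 1, 1, 0))


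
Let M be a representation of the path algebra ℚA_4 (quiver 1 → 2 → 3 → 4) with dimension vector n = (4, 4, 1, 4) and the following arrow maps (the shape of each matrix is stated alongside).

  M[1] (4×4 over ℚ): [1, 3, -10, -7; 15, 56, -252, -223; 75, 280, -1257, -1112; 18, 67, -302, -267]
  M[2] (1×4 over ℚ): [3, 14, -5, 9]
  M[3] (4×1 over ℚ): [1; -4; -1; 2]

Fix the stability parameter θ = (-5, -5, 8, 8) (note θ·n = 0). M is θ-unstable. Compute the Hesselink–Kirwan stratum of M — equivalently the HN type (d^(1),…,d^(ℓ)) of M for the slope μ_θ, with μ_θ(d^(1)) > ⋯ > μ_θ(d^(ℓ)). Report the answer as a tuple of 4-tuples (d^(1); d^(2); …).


Barcode: M ≅ I[1,2]^3, I[1,4], I[4,4]^3. HN layers by μ_θ (2 steps, strictly decreasing):
  μ^(1)=8; μ^(2)=-5

((0, 0, 1, 4); (4, 4, 0, 0))


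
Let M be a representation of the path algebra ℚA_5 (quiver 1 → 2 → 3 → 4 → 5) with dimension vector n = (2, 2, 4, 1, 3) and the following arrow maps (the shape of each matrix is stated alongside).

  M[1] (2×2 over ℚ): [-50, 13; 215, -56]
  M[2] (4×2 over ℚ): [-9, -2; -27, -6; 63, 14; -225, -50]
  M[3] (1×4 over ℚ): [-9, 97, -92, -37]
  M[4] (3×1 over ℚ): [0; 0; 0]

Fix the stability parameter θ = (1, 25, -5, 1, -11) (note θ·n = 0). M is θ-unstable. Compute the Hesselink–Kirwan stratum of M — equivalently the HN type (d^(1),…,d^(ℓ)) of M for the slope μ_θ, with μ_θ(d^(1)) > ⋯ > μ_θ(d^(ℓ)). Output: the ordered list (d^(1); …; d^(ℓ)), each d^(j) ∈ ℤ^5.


Via rank(M_{q-1}∘⋯∘M_p): M ≅ I[1,2], I[1,4], I[3,3]^3, I[5,5]^3.
μ_θ-semistable layers: μ^(1)=25; μ^(2)=7; μ^(3)=1; μ^(4)=-5; μ^(5)=-11

((0, 1, 0, 0, 0); (0, 1, 1, 1, 0); (2, 0, 0, 0, 0); (0, 0, 3, 0, 0); (0, 0, 0, 0, 3))


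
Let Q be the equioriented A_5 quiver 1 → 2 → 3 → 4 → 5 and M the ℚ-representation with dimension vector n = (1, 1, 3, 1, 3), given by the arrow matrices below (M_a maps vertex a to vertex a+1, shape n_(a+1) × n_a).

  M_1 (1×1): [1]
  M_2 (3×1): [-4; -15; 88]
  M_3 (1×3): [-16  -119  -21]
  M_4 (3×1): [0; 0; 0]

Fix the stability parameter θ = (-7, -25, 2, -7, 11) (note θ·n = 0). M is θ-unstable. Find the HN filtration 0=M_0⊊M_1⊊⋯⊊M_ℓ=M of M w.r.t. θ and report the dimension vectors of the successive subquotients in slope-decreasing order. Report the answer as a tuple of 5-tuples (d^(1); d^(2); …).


Barcode: M ≅ I[1,4], I[3,3]^2, I[5,5]^3. HN layers by μ_θ (4 steps, strictly decreasing):
  μ^(1)=11; μ^(2)=2; μ^(3)=-5/2; μ^(4)=-16

((0, 0, 0, 0, 3); (0, 0, 2, 0, 0); (0, 0, 1, 1, 0); (1, 1, 0, 0, 0))


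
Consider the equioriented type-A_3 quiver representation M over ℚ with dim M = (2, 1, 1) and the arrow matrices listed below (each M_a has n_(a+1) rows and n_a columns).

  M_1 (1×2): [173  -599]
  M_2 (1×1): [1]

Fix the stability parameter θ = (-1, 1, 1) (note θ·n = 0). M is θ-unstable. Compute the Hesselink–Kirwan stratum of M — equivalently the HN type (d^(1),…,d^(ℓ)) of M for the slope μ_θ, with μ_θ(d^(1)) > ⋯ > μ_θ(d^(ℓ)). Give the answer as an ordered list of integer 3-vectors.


Interval decomposition of M: I[1,1], I[1,3].
HN type (ℓ=2): μ^(1)=1; μ^(2)=-1

((0, 1, 1); (2, 0, 0))


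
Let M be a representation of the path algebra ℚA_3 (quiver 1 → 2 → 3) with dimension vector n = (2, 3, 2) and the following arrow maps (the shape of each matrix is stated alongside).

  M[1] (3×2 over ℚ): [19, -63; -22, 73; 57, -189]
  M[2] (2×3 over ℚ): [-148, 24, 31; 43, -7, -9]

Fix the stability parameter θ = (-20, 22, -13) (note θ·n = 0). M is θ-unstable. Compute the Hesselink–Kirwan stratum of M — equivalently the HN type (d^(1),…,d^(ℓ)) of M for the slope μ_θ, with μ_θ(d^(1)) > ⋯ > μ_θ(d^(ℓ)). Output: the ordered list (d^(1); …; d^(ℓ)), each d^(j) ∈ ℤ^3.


Via rank(M_{q-1}∘⋯∘M_p): M ≅ I[1,3]^2, I[2,2].
μ_θ-semistable layers: μ^(1)=22; μ^(2)=9/2; μ^(3)=-20

((0, 1, 0); (0, 2, 2); (2, 0, 0))


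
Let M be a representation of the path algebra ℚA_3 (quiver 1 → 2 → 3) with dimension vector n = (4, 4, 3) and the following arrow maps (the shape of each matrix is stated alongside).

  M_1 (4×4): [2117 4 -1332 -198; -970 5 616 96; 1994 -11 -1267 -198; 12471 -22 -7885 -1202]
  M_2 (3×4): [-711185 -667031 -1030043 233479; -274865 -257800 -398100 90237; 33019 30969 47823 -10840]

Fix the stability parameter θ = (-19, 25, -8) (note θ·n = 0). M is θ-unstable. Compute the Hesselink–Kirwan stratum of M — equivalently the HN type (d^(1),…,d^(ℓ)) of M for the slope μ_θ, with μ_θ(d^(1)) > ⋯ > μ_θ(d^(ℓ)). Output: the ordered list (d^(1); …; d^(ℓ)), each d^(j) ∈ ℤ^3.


Barcode: M ≅ I[1,2], I[1,3]^3. HN layers by μ_θ (3 steps, strictly decreasing):
  μ^(1)=25; μ^(2)=17/2; μ^(3)=-19

((0, 1, 0); (0, 3, 3); (4, 0, 0))


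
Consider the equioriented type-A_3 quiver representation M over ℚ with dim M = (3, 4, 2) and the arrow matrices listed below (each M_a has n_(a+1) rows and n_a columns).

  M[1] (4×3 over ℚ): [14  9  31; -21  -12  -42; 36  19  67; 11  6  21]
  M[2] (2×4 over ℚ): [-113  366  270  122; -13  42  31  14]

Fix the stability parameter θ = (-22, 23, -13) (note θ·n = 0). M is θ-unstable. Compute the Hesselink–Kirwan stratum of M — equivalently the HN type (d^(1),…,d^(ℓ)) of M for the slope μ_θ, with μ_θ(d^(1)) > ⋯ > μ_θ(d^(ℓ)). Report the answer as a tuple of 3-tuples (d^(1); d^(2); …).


Barcode: M ≅ I[1,2], I[1,3]^2, I[2,2]. HN layers by μ_θ (3 steps, strictly decreasing):
  μ^(1)=23; μ^(2)=5; μ^(3)=-22

((0, 2, 0); (0, 2, 2); (3, 0, 0))


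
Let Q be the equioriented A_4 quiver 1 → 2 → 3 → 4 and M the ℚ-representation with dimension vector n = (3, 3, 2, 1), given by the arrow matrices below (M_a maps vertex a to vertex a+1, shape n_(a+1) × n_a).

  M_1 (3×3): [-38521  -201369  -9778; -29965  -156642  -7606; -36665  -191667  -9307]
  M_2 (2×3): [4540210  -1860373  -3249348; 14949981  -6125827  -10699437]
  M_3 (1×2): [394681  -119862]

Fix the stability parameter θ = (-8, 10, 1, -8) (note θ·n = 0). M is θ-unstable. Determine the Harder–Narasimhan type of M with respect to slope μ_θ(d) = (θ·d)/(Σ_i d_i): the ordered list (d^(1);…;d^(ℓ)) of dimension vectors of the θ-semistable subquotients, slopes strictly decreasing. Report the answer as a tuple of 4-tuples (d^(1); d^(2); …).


Via rank(M_{q-1}∘⋯∘M_p): M ≅ I[1,2], I[1,3], I[1,4].
μ_θ-semistable layers: μ^(1)=10; μ^(2)=11/2; μ^(3)=1; μ^(4)=-8

((0, 1, 0, 0); (0, 1, 1, 0); (0, 1, 1, 1); (3, 0, 0, 0))
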